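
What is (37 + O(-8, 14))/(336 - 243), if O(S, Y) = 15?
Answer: 52/93 ≈ 0.55914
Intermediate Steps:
(37 + O(-8, 14))/(336 - 243) = (37 + 15)/(336 - 243) = 52/93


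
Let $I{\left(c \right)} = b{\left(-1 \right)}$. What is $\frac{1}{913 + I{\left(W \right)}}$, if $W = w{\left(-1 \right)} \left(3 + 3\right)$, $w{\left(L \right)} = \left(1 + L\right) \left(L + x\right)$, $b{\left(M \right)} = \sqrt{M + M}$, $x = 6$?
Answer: $\frac{913}{833571} - \frac{i \sqrt{2}}{833571} \approx 0.0010953 - 1.6966 \cdot 10^{-6} i$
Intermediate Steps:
$b{\left(M \right)} = \sqrt{2} \sqrt{M}$ ($b{\left(M \right)} = \sqrt{2 M} = \sqrt{2} \sqrt{M}$)
$w{\left(L \right)} = \left(1 + L\right) \left(6 + L\right)$ ($w{\left(L \right)} = \left(1 + L\right) \left(L + 6\right) = \left(1 + L\right) \left(6 + L\right)$)
$W = 0$ ($W = \left(6 + \left(-1\right)^{2} + 7 \left(-1\right)\right) \left(3 + 3\right) = \left(6 + 1 - 7\right) 6 = 0 \cdot 6 = 0$)
$I{\left(c \right)} = i \sqrt{2}$ ($I{\left(c \right)} = \sqrt{2} \sqrt{-1} = \sqrt{2} i = i \sqrt{2}$)
$\frac{1}{913 + I{\left(W \right)}} = \frac{1}{913 + i \sqrt{2}}$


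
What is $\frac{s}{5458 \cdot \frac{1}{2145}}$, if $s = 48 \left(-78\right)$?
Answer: $- \frac{4015440}{2729} \approx -1471.4$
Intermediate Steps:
$s = -3744$
$\frac{s}{5458 \cdot \frac{1}{2145}} = - \frac{3744}{5458 \cdot \frac{1}{2145}} = - \frac{3744}{\frac{5458}{2145}} = \left(-3744\right) \frac{2145}{5458} = - \frac{4015440}{2729}$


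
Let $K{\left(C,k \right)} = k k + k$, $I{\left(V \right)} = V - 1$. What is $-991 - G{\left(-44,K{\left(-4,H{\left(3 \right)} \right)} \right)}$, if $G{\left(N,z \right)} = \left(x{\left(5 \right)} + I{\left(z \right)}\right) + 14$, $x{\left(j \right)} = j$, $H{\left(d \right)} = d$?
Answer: $-1021$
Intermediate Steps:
$I{\left(V \right)} = -1 + V$
$K{\left(C,k \right)} = k + k^{2}$ ($K{\left(C,k \right)} = k^{2} + k = k + k^{2}$)
$G{\left(N,z \right)} = 18 + z$ ($G{\left(N,z \right)} = \left(5 + \left(-1 + z\right)\right) + 14 = \left(4 + z\right) + 14 = 18 + z$)
$-991 - G{\left(-44,K{\left(-4,H{\left(3 \right)} \right)} \right)} = -991 - \left(18 + 3 \left(1 + 3\right)\right) = -991 - \left(18 + 3 \cdot 4\right) = -991 - \left(18 + 12\right) = -991 - 30 = -1021$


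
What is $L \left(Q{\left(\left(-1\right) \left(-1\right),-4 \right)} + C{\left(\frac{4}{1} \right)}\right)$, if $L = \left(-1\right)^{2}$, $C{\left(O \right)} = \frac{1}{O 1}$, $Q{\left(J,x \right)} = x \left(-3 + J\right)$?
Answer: $\frac{33}{4} \approx 8.25$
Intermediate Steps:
$C{\left(O \right)} = \frac{1}{O}$
$L = 1$
$L \left(Q{\left(\left(-1\right) \left(-1\right),-4 \right)} + C{\left(\frac{4}{1} \right)}\right) = 1 \left(- 4 \left(-3 - -1\right) + \frac{1}{4 \cdot 1^{-1}}\right) = 1 \left(- 4 \left(-3 + 1\right) + \frac{1}{4 \cdot 1}\right) = 1 \left(\left(-4\right) \left(-2\right) + \frac{1}{4}\right) = 1 \left(8 + \frac{1}{4}\right) = 1 \cdot \frac{33}{4} = \frac{33}{4}$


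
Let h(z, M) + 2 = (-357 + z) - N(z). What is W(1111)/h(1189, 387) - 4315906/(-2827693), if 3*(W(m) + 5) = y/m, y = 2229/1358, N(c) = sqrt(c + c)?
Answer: 202392446663303313/133130592184446934 - 7542947*sqrt(2378)/1035781829236 ≈ 1.5199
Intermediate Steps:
N(c) = sqrt(2)*sqrt(c) (N(c) = sqrt(2*c) = sqrt(2)*sqrt(c))
y = 2229/1358 (y = 2229*(1/1358) = 2229/1358 ≈ 1.6414)
W(m) = -5 + 743/(1358*m) (W(m) = -5 + (2229/(1358*m))/3 = -5 + 743/(1358*m))
h(z, M) = -359 + z - sqrt(2)*sqrt(z) (h(z, M) = -2 + ((-357 + z) - sqrt(2)*sqrt(z)) = -2 + (-357 + z - sqrt(2)*sqrt(z)) = -359 + z - sqrt(2)*sqrt(z))
W(1111)/h(1189, 387) - 4315906/(-2827693) = (-5 + (743/1358)/1111)/(-359 + 1189 - sqrt(2)*sqrt(1189)) - 4315906/(-2827693) = (-5 + (743/1358)*(1/1111))/(-359 + 1189 - sqrt(2378)) - 4315906*(-1/2827693) = (-5 + 743/1508738)/(830 - sqrt(2378)) + 4315906/2827693 = -7542947/(1508738*(830 - sqrt(2378))) + 4315906/2827693 = 4315906/2827693 - 7542947/(1508738*(830 - sqrt(2378)))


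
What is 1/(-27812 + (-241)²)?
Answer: 1/30269 ≈ 3.3037e-5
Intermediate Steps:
1/(-27812 + (-241)²) = 1/(-27812 + 58081) = 1/30269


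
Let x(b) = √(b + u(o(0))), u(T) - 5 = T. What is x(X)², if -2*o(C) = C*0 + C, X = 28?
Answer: 33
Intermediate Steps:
o(C) = -C/2 (o(C) = -(C*0 + C)/2 = -(0 + C)/2 = -C/2)
u(T) = 5 + T
x(b) = √(5 + b) (x(b) = √(b + (5 - ½*0)) = √(b + (5 + 0)) = √(b + 5) = √(5 + b))
x(X)² = (√(5 + 28))² = (√33)² = 33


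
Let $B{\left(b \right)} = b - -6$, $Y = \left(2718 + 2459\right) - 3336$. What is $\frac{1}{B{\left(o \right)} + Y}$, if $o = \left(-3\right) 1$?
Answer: $\frac{1}{1844} \approx 0.0005423$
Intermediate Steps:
$Y = 1841$ ($Y = 5177 - 3336 = 1841$)
$o = -3$
$B{\left(b \right)} = 6 + b$ ($B{\left(b \right)} = b + 6 = 6 + b$)
$\frac{1}{B{\left(o \right)} + Y} = \frac{1}{\left(6 - 3\right) + 1841} = \frac{1}{3 + 1841} = \frac{1}{1844}$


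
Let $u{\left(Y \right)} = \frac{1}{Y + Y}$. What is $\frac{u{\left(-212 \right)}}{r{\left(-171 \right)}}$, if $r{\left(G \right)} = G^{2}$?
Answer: $- \frac{1}{12398184} \approx -8.0657 \cdot 10^{-8}$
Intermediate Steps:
$u{\left(Y \right)} = \frac{1}{2 Y}$
$\frac{u{\left(-212 \right)}}{r{\left(-171 \right)}} = \frac{\frac{1}{2} \frac{1}{-212}}{\left(-171\right)^{2}} = \frac{\frac{1}{2} \left(- \frac{1}{212}\right)}{29241} = \left(- \frac{1}{424}\right) \frac{1}{29241} = - \frac{1}{12398184}$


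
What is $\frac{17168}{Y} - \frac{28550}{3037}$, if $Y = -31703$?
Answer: $- \frac{957259866}{96282011} \approx -9.9422$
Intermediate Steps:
$\frac{17168}{Y} - \frac{28550}{3037} = \frac{17168}{-31703} - \frac{28550}{3037} = 17168 \left(- \frac{1}{31703}\right) - \frac{28550}{3037} = - \frac{17168}{31703} - \frac{28550}{3037} = - \frac{957259866}{96282011}$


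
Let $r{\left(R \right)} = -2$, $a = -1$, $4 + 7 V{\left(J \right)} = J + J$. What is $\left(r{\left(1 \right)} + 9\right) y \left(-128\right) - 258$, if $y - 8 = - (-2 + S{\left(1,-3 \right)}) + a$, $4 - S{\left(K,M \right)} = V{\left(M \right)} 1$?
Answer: $-3458$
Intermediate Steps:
$V{\left(J \right)} = - \frac{4}{7} + \frac{2 J}{7}$ ($V{\left(J \right)} = - \frac{4}{7} + \frac{J + J}{7} = - \frac{4}{7} + \frac{2 J}{7}$)
$S{\left(K,M \right)} = \frac{32}{7} - \frac{2 M}{7}$ ($S{\left(K,M \right)} = 4 - \left(- \frac{4}{7} + \frac{2 M}{7}\right) 1 = 4 - \left(- \frac{4}{7} + \frac{2 M}{7}\right) = \frac{32}{7} - \frac{2 M}{7}$)
$y = \frac{25}{7}$ ($y = 8 - \left(\frac{25}{7} + \frac{6}{7}\right) = 8 - \frac{31}{7} = \frac{25}{7} \approx 3.5714$)
$\left(r{\left(1 \right)} + 9\right) y \left(-128\right) - 258 = \left(-2 + 9\right) \frac{25}{7} \left(-128\right) - 258 = 7 \cdot \frac{25}{7} \left(-128\right) - 258 = 25 \left(-128\right) - 258 = -3200 - 258 = -3458$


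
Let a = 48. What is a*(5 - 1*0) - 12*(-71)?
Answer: 1092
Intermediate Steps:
a*(5 - 1*0) - 12*(-71) = 48*(5 - 1*0) - 12*(-71) = 48*(5 + 0) + 852 = 48*5 + 852 = 240 + 852 = 1092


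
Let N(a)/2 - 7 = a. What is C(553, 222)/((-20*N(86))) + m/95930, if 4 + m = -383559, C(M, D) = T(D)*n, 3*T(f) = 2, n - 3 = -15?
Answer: -35652173/8921490 ≈ -3.9962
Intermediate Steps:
n = -12 (n = 3 - 15 = -12)
T(f) = ⅔ (T(f) = (⅓)*2 = ⅔)
C(M, D) = -8 (C(M, D) = (⅔)*(-12) = -8)
m = -383563 (m = -4 - 383559 = -383563)
N(a) = 14 + 2*a
C(553, 222)/((-20*N(86))) + m/95930 = -8*(-1/(20*(14 + 2*86))) - 383563/95930 = -8*(-1/(20*(14 + 172))) - 383563*1/95930 = -8/((-20*186)) - 383563/95930 = -8/(-3720) - 383563/95930 = -8*(-1/3720) - 383563/95930 = 1/465 - 383563/95930 = -35652173/8921490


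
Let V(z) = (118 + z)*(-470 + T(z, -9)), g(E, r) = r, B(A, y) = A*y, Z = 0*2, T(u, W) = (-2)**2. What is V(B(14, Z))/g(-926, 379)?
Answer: -54988/379 ≈ -145.09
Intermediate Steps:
T(u, W) = 4
Z = 0
V(z) = -54988 - 466*z (V(z) = (118 + z)*(-470 + 4) = (118 + z)*(-466) = -54988 - 466*z)
V(B(14, Z))/g(-926, 379) = (-54988 - 6524*0)/379 = (-54988 - 466*0)*(1/379) = (-54988 + 0)*(1/379) = -54988*1/379 = -54988/379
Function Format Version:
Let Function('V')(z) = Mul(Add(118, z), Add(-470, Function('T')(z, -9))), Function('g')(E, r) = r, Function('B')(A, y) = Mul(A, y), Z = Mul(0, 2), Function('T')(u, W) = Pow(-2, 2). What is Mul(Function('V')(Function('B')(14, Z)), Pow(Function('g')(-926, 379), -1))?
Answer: Rational(-54988, 379) ≈ -145.09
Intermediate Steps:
Function('T')(u, W) = 4
Z = 0
Function('V')(z) = Add(-54988, Mul(-466, z)) (Function('V')(z) = Mul(Add(118, z), Add(-470, 4)) = Mul(Add(118, z), -466) = Add(-54988, Mul(-466, z)))
Mul(Function('V')(Function('B')(14, Z)), Pow(Function('g')(-926, 379), -1)) = Mul(Add(-54988, Mul(-466, Mul(14, 0))), Pow(379, -1)) = Mul(Add(-54988, Mul(-466, 0)), Rational(1, 379)) = Mul(Add(-54988, 0), Rational(1, 379)) = Mul(-54988, Rational(1, 379)) = Rational(-54988, 379)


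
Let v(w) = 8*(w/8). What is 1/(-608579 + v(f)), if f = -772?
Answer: -1/609351 ≈ -1.6411e-6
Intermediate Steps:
v(w) = w (v(w) = 8*(w*(⅛)) = 8*(w/8) = w)
1/(-608579 + v(f)) = 1/(-608579 - 772) = 1/(-609351) = -1/609351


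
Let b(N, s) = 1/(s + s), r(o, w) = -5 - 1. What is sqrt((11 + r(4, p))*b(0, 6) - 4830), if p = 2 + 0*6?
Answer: I*sqrt(173865)/6 ≈ 69.495*I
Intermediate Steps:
p = 2 (p = 2 + 0 = 2)
r(o, w) = -6
b(N, s) = 1/(2*s)
sqrt((11 + r(4, p))*b(0, 6) - 4830) = sqrt((11 - 6)*((1/2)/6) - 4830) = sqrt(5*((1/2)*(1/6)) - 4830) = sqrt(5*(1/12) - 4830) = sqrt(5/12 - 4830) = sqrt(-57955/12) = I*sqrt(173865)/6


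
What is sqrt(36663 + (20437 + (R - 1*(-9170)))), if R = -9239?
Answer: sqrt(57031) ≈ 238.81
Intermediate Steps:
sqrt(36663 + (20437 + (R - 1*(-9170)))) = sqrt(36663 + (20437 + (-9239 - 1*(-9170)))) = sqrt(36663 + (20437 + (-9239 + 9170))) = sqrt(36663 + (20437 - 69)) = sqrt(36663 + 20368) = sqrt(57031)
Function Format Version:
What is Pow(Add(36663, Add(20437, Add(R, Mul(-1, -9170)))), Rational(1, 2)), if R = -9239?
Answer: Pow(57031, Rational(1, 2)) ≈ 238.81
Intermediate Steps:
Pow(Add(36663, Add(20437, Add(R, Mul(-1, -9170)))), Rational(1, 2)) = Pow(Add(36663, Add(20437, Add(-9239, Mul(-1, -9170)))), Rational(1, 2)) = Pow(Add(36663, Add(20437, Add(-9239, 9170))), Rational(1, 2)) = Pow(Add(36663, Add(20437, -69)), Rational(1, 2)) = Pow(Add(36663, 20368), Rational(1, 2)) = Pow(57031, Rational(1, 2))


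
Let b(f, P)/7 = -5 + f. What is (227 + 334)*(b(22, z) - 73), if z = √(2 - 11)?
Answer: 25806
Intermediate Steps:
z = 3*I (z = √(-9) = 3*I ≈ 3.0*I)
b(f, P) = -35 + 7*f (b(f, P) = 7*(-5 + f) = -35 + 7*f)
(227 + 334)*(b(22, z) - 73) = (227 + 334)*((-35 + 7*22) - 73) = 561*((-35 + 154) - 73) = 561*(119 - 73) = 561*46 = 25806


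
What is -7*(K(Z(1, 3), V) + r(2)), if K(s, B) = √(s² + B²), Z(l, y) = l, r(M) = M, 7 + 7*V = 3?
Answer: -14 - √65 ≈ -22.062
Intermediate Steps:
V = -4/7 (V = -1 + (⅐)*3 = -1 + 3/7 = -4/7 ≈ -0.57143)
K(s, B) = √(B² + s²)
-7*(K(Z(1, 3), V) + r(2)) = -7*(√((-4/7)² + 1²) + 2) = -7*(√(16/49 + 1) + 2) = -7*(√(65/49) + 2) = -7*(√65/7 + 2) = -7*(2 + √65/7) = -14 - √65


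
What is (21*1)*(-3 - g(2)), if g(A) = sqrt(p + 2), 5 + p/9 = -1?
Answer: -63 - 42*I*sqrt(13) ≈ -63.0 - 151.43*I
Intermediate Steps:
p = -54 (p = -45 + 9*(-1) = -45 - 9 = -54)
g(A) = 2*I*sqrt(13) (g(A) = sqrt(-54 + 2) = sqrt(-52) = 2*I*sqrt(13))
(21*1)*(-3 - g(2)) = (21*1)*(-3 - 2*I*sqrt(13)) = 21*(-3 - 2*I*sqrt(13)) = -63 - 42*I*sqrt(13)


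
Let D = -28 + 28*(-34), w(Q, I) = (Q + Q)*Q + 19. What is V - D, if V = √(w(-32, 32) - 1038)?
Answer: 980 + 7*√21 ≈ 1012.1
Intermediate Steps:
w(Q, I) = 19 + 2*Q² (w(Q, I) = (2*Q)*Q + 19 = 2*Q² + 19 = 19 + 2*Q²)
D = -980 (D = -28 - 952 = -980)
V = 7*√21 (V = √((19 + 2*(-32)²) - 1038) = √((19 + 2*1024) - 1038) = √((19 + 2048) - 1038) = √(2067 - 1038) = √1029 = 7*√21 ≈ 32.078)
V - D = 7*√21 - 1*(-980) = 7*√21 + 980 = 980 + 7*√21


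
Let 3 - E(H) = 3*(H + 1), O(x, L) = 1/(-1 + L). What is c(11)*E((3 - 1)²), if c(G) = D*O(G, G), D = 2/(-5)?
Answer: 12/25 ≈ 0.48000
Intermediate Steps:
D = -⅖ (D = 2*(-⅕) = -⅖ ≈ -0.40000)
c(G) = -2/(5*(-1 + G))
E(H) = -3*H (E(H) = 3 - 3*(H + 1) = 3 - 3*(1 + H) = 3 - (3 + 3*H) = 3 + (-3 - 3*H) = -3*H)
c(11)*E((3 - 1)²) = (-2/(-5 + 5*11))*(-3*(3 - 1)²) = (-2/(-5 + 55))*(-3*2²) = (-2/50)*(-3*4) = -2*1/50*(-12) = -1/25*(-12) = 12/25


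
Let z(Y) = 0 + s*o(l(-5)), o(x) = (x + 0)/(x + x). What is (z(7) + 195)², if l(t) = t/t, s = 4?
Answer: 38809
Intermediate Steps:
l(t) = 1
o(x) = ½ (o(x) = x/((2*x)) = x*(1/(2*x)) = ½)
z(Y) = 2 (z(Y) = 0 + 4*(½) = 0 + 2 = 2)
(z(7) + 195)² = (2 + 195)² = 197² = 38809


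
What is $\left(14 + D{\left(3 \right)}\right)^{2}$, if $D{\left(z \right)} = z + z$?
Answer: $400$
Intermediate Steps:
$D{\left(z \right)} = 2 z$
$\left(14 + D{\left(3 \right)}\right)^{2} = \left(14 + 2 \cdot 3\right)^{2} = \left(14 + 6\right)^{2} = 20^{2} = 400$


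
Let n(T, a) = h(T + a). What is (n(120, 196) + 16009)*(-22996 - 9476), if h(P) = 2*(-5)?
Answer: -519519528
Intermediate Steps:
h(P) = -10
n(T, a) = -10
(n(120, 196) + 16009)*(-22996 - 9476) = (-10 + 16009)*(-22996 - 9476) = 15999*(-32472) = -519519528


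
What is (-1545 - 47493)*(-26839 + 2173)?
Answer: 1209571308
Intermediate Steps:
(-1545 - 47493)*(-26839 + 2173) = -49038*(-24666) = 1209571308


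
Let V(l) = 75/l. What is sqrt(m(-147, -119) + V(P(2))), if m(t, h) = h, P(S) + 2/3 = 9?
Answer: I*sqrt(110) ≈ 10.488*I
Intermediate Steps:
P(S) = 25/3 (P(S) = -2/3 + 9 = 25/3)
sqrt(m(-147, -119) + V(P(2))) = sqrt(-119 + 75/(25/3)) = sqrt(-119 + 75*(3/25)) = sqrt(-119 + 9) = sqrt(-110) = I*sqrt(110)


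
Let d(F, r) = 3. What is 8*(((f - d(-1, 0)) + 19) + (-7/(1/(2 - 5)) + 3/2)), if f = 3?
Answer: 332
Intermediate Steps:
8*(((f - d(-1, 0)) + 19) + (-7/(1/(2 - 5)) + 3/2)) = 8*(((3 - 1*3) + 19) + (-7/(1/(2 - 5)) + 3/2)) = 8*(((3 - 3) + 19) + (-7/(1/(-3)) + 3*(½))) = 8*((0 + 19) + (-7/(-⅓) + 3/2)) = 8*(19 + (-7*(-3) + 3/2)) = 8*(19 + (21 + 3/2)) = 8*(19 + 45/2) = 8*(83/2) = 332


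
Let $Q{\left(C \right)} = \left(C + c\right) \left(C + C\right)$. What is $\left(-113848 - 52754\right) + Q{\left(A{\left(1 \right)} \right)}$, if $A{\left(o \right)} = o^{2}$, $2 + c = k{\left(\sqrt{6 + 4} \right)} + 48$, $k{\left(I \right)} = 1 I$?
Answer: $-166508 + 2 \sqrt{10} \approx -1.665 \cdot 10^{5}$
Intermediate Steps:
$k{\left(I \right)} = I$
$c = 46 + \sqrt{10}$ ($c = -2 + \left(\sqrt{6 + 4} + 48\right) = -2 + \left(\sqrt{10} + 48\right) = -2 + \left(48 + \sqrt{10}\right) = 46 + \sqrt{10} \approx 49.162$)
$Q{\left(C \right)} = 2 C \left(46 + C + \sqrt{10}\right)$ ($Q{\left(C \right)} = \left(C + \left(46 + \sqrt{10}\right)\right) \left(C + C\right) = \left(46 + C + \sqrt{10}\right) 2 C = 2 C \left(46 + C + \sqrt{10}\right)$)
$\left(-113848 - 52754\right) + Q{\left(A{\left(1 \right)} \right)} = \left(-113848 - 52754\right) + 2 \cdot 1^{2} \left(46 + 1^{2} + \sqrt{10}\right) = \left(-113848 - 52754\right) + 2 \cdot 1 \left(46 + 1 + \sqrt{10}\right) = -166602 + 2 \cdot 1 \left(47 + \sqrt{10}\right) = -166602 + \left(94 + 2 \sqrt{10}\right) = -166508 + 2 \sqrt{10}$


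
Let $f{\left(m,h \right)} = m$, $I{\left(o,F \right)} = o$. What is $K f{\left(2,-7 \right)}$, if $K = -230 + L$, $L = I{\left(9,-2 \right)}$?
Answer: $-442$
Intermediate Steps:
$L = 9$
$K = -221$ ($K = -230 + 9 = -221$)
$K f{\left(2,-7 \right)} = \left(-221\right) 2 = -442$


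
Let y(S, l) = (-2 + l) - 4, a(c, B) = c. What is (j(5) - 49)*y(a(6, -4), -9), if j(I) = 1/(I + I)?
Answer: 1467/2 ≈ 733.50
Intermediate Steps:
j(I) = 1/(2*I)
y(S, l) = -6 + l
(j(5) - 49)*y(a(6, -4), -9) = ((1/2)/5 - 49)*(-6 - 9) = ((1/2)*(1/5) - 49)*(-15) = (1/10 - 49)*(-15) = -489/10*(-15) = 1467/2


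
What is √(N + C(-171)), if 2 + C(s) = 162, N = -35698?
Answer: I*√35538 ≈ 188.52*I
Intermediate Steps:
C(s) = 160 (C(s) = -2 + 162 = 160)
√(N + C(-171)) = √(-35698 + 160) = √(-35538) = I*√35538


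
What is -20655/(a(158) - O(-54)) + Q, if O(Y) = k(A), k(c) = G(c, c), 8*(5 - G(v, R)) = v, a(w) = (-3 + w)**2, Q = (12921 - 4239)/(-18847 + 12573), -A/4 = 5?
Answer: -67621881/30137159 ≈ -2.2438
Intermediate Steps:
A = -20 (A = -4*5 = -20)
Q = -4341/3137 (Q = 8682/(-6274) = 8682*(-1/6274) = -4341/3137 ≈ -1.3838)
G(v, R) = 5 - v/8
k(c) = 5 - c/8
O(Y) = 15/2 (O(Y) = 5 - 1/8*(-20) = 5 + 5/2 = 15/2)
-20655/(a(158) - O(-54)) + Q = -20655/((-3 + 158)**2 - 1*15/2) - 4341/3137 = -20655/(155**2 - 15/2) - 4341/3137 = -20655/(24025 - 15/2) - 4341/3137 = -20655/48035/2 - 4341/3137 = -20655*2/48035 - 4341/3137 = -8262/9607 - 4341/3137 = -67621881/30137159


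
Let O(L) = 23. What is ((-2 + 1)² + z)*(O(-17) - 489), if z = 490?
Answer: -228806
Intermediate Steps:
((-2 + 1)² + z)*(O(-17) - 489) = ((-2 + 1)² + 490)*(23 - 489) = ((-1)² + 490)*(-466) = (1 + 490)*(-466) = 491*(-466) = -228806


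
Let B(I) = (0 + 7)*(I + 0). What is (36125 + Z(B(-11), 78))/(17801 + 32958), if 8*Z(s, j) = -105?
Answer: 288895/406072 ≈ 0.71144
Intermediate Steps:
B(I) = 7*I
Z(s, j) = -105/8 (Z(s, j) = (⅛)*(-105) = -105/8)
(36125 + Z(B(-11), 78))/(17801 + 32958) = (36125 - 105/8)/(17801 + 32958) = (288895/8)/50759 = (288895/8)*(1/50759) = 288895/406072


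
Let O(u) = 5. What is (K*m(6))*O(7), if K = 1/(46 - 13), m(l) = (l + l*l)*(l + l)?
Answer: 840/11 ≈ 76.364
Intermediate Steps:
m(l) = 2*l*(l + l**2) (m(l) = (l + l**2)*(2*l) = 2*l*(l + l**2))
K = 1/33 ≈ 0.030303
(K*m(6))*O(7) = ((2*6**2*(1 + 6))/33)*5 = ((2*36*7)/33)*5 = ((1/33)*504)*5 = (168/11)*5 = 840/11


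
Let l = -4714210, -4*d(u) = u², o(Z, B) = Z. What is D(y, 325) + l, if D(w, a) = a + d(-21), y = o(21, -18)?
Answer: -18855981/4 ≈ -4.7140e+6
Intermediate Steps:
y = 21
d(u) = -u²/4
D(w, a) = -441/4 + a (D(w, a) = a - ¼*(-21)² = a - ¼*441 = a - 441/4 = -441/4 + a)
D(y, 325) + l = (-441/4 + 325) - 4714210 = 859/4 - 4714210 = -18855981/4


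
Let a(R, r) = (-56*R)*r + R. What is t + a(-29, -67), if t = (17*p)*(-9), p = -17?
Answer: -106236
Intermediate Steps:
t = 2601 (t = (17*(-17))*(-9) = -289*(-9) = 2601)
a(R, r) = R - 56*R*r (a(R, r) = -56*R*r + R = R - 56*R*r)
t + a(-29, -67) = 2601 - 29*(1 - 56*(-67)) = 2601 - 29*(1 + 3752) = 2601 - 29*3753 = 2601 - 108837 = -106236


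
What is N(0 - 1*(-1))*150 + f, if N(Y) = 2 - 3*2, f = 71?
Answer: -529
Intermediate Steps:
N(Y) = -4 (N(Y) = 2 - 6 = -4)
N(0 - 1*(-1))*150 + f = -4*150 + 71 = -600 + 71 = -529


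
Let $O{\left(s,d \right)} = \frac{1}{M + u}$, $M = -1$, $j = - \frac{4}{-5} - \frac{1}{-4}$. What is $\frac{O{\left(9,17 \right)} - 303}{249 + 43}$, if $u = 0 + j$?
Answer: $- \frac{283}{292} \approx -0.96918$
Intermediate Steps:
$j = \frac{21}{20}$ ($j = \left(-4\right) \left(- \frac{1}{5}\right) - - \frac{1}{4} = \frac{4}{5} + \frac{1}{4} = \frac{21}{20} \approx 1.05$)
$u = \frac{21}{20}$ ($u = 0 + \frac{21}{20} = \frac{21}{20} \approx 1.05$)
$O{\left(s,d \right)} = 20$ ($O{\left(s,d \right)} = \frac{1}{-1 + \frac{21}{20}} = \frac{1}{\frac{1}{20}} = 20$)
$\frac{O{\left(9,17 \right)} - 303}{249 + 43} = \frac{20 - 303}{249 + 43} = - \frac{283}{292}$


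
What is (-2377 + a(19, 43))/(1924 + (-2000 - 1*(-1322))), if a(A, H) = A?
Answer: -1179/623 ≈ -1.8925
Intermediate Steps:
(-2377 + a(19, 43))/(1924 + (-2000 - 1*(-1322))) = (-2377 + 19)/(1924 + (-2000 - 1*(-1322))) = -2358/(1924 + (-2000 + 1322)) = -2358/(1924 - 678) = -2358/1246 = -2358*1/1246 = -1179/623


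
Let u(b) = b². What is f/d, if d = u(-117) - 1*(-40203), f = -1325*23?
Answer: -30475/53892 ≈ -0.56548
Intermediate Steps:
f = -30475
d = 53892 (d = (-117)² - 1*(-40203) = 13689 + 40203 = 53892)
f/d = -30475/53892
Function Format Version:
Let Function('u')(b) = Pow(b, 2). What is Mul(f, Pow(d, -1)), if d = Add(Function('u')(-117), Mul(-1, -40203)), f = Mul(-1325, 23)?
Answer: Rational(-30475, 53892) ≈ -0.56548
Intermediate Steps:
f = -30475
d = 53892 (d = Add(Pow(-117, 2), Mul(-1, -40203)) = Add(13689, 40203) = 53892)
Mul(f, Pow(d, -1)) = Mul(-30475, Pow(53892, -1)) = Mul(-30475, Rational(1, 53892)) = Rational(-30475, 53892)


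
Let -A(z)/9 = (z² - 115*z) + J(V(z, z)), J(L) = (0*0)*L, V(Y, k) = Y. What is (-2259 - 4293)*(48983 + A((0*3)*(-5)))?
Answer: -320936616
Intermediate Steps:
J(L) = 0 (J(L) = 0*L = 0)
A(z) = -9*z² + 1035*z (A(z) = -9*((z² - 115*z) + 0) = -9*(z² - 115*z) = -9*z² + 1035*z)
(-2259 - 4293)*(48983 + A((0*3)*(-5))) = (-2259 - 4293)*(48983 + 9*((0*3)*(-5))*(115 - 0*3*(-5))) = -6552*(48983 + 9*(0*(-5))*(115 - 0*(-5))) = -6552*(48983 + 9*0*(115 - 1*0)) = -6552*(48983 + 9*0*(115 + 0)) = -6552*(48983 + 9*0*115) = -6552*(48983 + 0) = -6552*48983 = -320936616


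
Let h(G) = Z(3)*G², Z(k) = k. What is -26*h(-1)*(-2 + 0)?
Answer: 156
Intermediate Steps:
h(G) = 3*G²
-26*h(-1)*(-2 + 0) = -26*3*(-1)²*(-2 + 0) = -26*3*1*(-2) = -78*(-2) = -26*(-6) = 156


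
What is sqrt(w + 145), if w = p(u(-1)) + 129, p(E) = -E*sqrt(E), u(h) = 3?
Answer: sqrt(274 - 3*sqrt(3)) ≈ 16.395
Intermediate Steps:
p(E) = -E**(3/2)
w = 129 - 3*sqrt(3) (w = -3**(3/2) + 129 = -3*sqrt(3) + 129 = 129 - 3*sqrt(3) ≈ 123.80)
sqrt(w + 145) = sqrt((129 - 3*sqrt(3)) + 145) = sqrt(274 - 3*sqrt(3))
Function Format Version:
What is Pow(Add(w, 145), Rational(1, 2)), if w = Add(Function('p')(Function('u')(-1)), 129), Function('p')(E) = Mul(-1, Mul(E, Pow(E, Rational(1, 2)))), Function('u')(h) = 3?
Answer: Pow(Add(274, Mul(-3, Pow(3, Rational(1, 2)))), Rational(1, 2)) ≈ 16.395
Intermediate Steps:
Function('p')(E) = Mul(-1, Pow(E, Rational(3, 2)))
w = Add(129, Mul(-3, Pow(3, Rational(1, 2)))) (w = Add(Mul(-1, Pow(3, Rational(3, 2))), 129) = Add(Mul(-1, Mul(3, Pow(3, Rational(1, 2)))), 129) = Add(Mul(-3, Pow(3, Rational(1, 2))), 129) = Add(129, Mul(-3, Pow(3, Rational(1, 2)))) ≈ 123.80)
Pow(Add(w, 145), Rational(1, 2)) = Pow(Add(Add(129, Mul(-3, Pow(3, Rational(1, 2)))), 145), Rational(1, 2)) = Pow(Add(274, Mul(-3, Pow(3, Rational(1, 2)))), Rational(1, 2))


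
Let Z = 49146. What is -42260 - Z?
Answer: -91406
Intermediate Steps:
-42260 - Z = -42260 - 1*49146 = -42260 - 49146 = -91406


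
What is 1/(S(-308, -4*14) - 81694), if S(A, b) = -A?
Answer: -1/81386 ≈ -1.2287e-5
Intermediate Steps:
1/(S(-308, -4*14) - 81694) = 1/(-1*(-308) - 81694) = 1/(308 - 81694) = 1/(-81386) = -1/81386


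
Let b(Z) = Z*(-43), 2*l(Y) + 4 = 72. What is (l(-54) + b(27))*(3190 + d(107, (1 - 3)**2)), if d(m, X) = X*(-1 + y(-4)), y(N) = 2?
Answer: -3599638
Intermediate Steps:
l(Y) = 34 (l(Y) = -2 + (1/2)*72 = -2 + 36 = 34)
b(Z) = -43*Z
d(m, X) = X (d(m, X) = X*(-1 + 2) = X*1 = X)
(l(-54) + b(27))*(3190 + d(107, (1 - 3)**2)) = (34 - 43*27)*(3190 + (1 - 3)**2) = (34 - 1161)*(3190 + (-2)**2) = -1127*(3190 + 4) = -1127*3194 = -3599638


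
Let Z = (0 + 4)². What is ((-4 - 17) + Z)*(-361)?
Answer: 1805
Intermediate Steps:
Z = 16 (Z = 4² = 16)
((-4 - 17) + Z)*(-361) = ((-4 - 17) + 16)*(-361) = (-21 + 16)*(-361) = -5*(-361) = 1805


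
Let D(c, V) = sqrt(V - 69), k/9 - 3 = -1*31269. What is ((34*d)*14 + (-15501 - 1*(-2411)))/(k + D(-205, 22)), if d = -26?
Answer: 7165979604/79182583283 + 25466*I*sqrt(47)/79182583283 ≈ 0.090499 + 2.2049e-6*I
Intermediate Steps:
k = -281394 (k = 27 + 9*(-1*31269) = 27 + 9*(-31269) = 27 - 281421 = -281394)
D(c, V) = sqrt(-69 + V)
((34*d)*14 + (-15501 - 1*(-2411)))/(k + D(-205, 22)) = ((34*(-26))*14 + (-15501 - 1*(-2411)))/(-281394 + sqrt(-69 + 22)) = (-884*14 + (-15501 + 2411))/(-281394 + sqrt(-47)) = (-12376 - 13090)/(-281394 + I*sqrt(47)) = -25466/(-281394 + I*sqrt(47))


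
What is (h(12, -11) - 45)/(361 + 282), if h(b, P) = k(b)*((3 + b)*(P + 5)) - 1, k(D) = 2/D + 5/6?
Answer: -136/643 ≈ -0.21151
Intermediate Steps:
k(D) = ⅚ + 2/D (k(D) = 2/D + 5*(⅙) = 2/D + ⅚ = ⅚ + 2/D)
h(b, P) = -1 + (3 + b)*(5 + P)*(⅚ + 2/b) (h(b, P) = (⅚ + 2/b)*((3 + b)*(P + 5)) - 1 = (⅚ + 2/b)*((3 + b)*(5 + P)) - 1 = (3 + b)*(5 + P)*(⅚ + 2/b) - 1 = -1 + (3 + b)*(5 + P)*(⅚ + 2/b))
(h(12, -11) - 45)/(361 + 282) = ((⅙)*(180 + 25*12² + 36*(-11) + 129*12 + 5*(-11)*12² + 27*(-11)*12)/12 - 45)/(361 + 282) = ((⅙)*(1/12)*(180 + 25*144 - 396 + 1548 + 5*(-11)*144 - 3564) - 45)/643 = ((⅙)*(1/12)*(180 + 3600 - 396 + 1548 - 7920 - 3564) - 45)*(1/643) = ((⅙)*(1/12)*(-6552) - 45)*(1/643) = (-91 - 45)*(1/643) = -136*1/643 = -136/643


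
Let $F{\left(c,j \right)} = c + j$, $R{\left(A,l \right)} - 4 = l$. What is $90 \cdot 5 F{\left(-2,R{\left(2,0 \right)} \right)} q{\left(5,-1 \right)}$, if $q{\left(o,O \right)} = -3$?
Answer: $-2700$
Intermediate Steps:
$R{\left(A,l \right)} = 4 + l$
$90 \cdot 5 F{\left(-2,R{\left(2,0 \right)} \right)} q{\left(5,-1 \right)} = 90 \cdot 5 \left(-2 + \left(4 + 0\right)\right) \left(-3\right) = 90 \cdot 5 \left(-2 + 4\right) \left(-3\right) = 90 \cdot 5 \cdot 2 \left(-3\right) = 90 \cdot 10 \left(-3\right) = 90 \left(-30\right) = -2700$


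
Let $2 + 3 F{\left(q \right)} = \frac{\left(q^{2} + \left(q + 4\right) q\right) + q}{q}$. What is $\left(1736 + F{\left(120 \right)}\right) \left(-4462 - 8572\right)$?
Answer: $-23682778$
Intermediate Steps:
$F{\left(q \right)} = - \frac{2}{3} + \frac{q + q^{2} + q \left(4 + q\right)}{3 q}$ ($F{\left(q \right)} = - \frac{2}{3} + \frac{\left(\left(q^{2} + \left(q + 4\right) q\right) + q\right) \frac{1}{q}}{3} = - \frac{2}{3} + \frac{\left(\left(q^{2} + \left(4 + q\right) q\right) + q\right) \frac{1}{q}}{3} = - \frac{2}{3} + \frac{\left(\left(q^{2} + q \left(4 + q\right)\right) + q\right) \frac{1}{q}}{3} = - \frac{2}{3} + \frac{\left(q + q^{2} + q \left(4 + q\right)\right) \frac{1}{q}}{3} = - \frac{2}{3} + \frac{\frac{1}{q} \left(q + q^{2} + q \left(4 + q\right)\right)}{3} = - \frac{2}{3} + \frac{q + q^{2} + q \left(4 + q\right)}{3 q}$)
$\left(1736 + F{\left(120 \right)}\right) \left(-4462 - 8572\right) = \left(1736 + \left(1 + \frac{2}{3} \cdot 120\right)\right) \left(-4462 - 8572\right) = \left(1736 + \left(1 + 80\right)\right) \left(-13034\right) = \left(1736 + 81\right) \left(-13034\right) = 1817 \left(-13034\right) = -23682778$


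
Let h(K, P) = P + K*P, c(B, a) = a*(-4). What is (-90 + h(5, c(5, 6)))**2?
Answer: 54756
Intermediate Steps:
c(B, a) = -4*a
(-90 + h(5, c(5, 6)))**2 = (-90 + (-4*6)*(1 + 5))**2 = (-90 - 24*6)**2 = (-90 - 144)**2 = (-234)**2 = 54756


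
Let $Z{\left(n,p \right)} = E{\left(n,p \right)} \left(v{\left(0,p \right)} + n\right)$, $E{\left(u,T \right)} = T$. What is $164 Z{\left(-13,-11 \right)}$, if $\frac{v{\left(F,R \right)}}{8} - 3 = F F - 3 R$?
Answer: $-496100$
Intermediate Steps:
$v{\left(F,R \right)} = 24 - 24 R + 8 F^{2}$ ($v{\left(F,R \right)} = 24 + 8 \left(F F - 3 R\right) = 24 + 8 \left(F^{2} - 3 R\right) = 24 + \left(- 24 R + 8 F^{2}\right) = 24 - 24 R + 8 F^{2}$)
$Z{\left(n,p \right)} = p \left(24 + n - 24 p\right)$ ($Z{\left(n,p \right)} = p \left(\left(24 - 24 p + 8 \cdot 0^{2}\right) + n\right) = p \left(\left(24 - 24 p + 8 \cdot 0\right) + n\right) = p \left(\left(24 - 24 p + 0\right) + n\right) = p \left(\left(24 - 24 p\right) + n\right) = p \left(24 + n - 24 p\right)$)
$164 Z{\left(-13,-11 \right)} = 164 \left(- 11 \left(24 - 13 - -264\right)\right) = 164 \left(- 11 \left(24 - 13 + 264\right)\right) = 164 \left(\left(-11\right) 275\right) = 164 \left(-3025\right) = -496100$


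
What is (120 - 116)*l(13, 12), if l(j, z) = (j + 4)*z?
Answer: 816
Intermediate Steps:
l(j, z) = z*(4 + j) (l(j, z) = (4 + j)*z = z*(4 + j))
(120 - 116)*l(13, 12) = (120 - 116)*(12*(4 + 13)) = 4*(12*17) = 4*204 = 816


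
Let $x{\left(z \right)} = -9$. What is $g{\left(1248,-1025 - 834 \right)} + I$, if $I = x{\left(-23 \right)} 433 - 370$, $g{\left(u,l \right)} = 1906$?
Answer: $-2361$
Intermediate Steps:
$I = -4267$ ($I = \left(-9\right) 433 - 370 = -3897 - 370 = -4267$)
$g{\left(1248,-1025 - 834 \right)} + I = 1906 - 4267 = -2361$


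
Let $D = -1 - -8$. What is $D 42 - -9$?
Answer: $303$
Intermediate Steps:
$D = 7$ ($D = -1 + 8 = 7$)
$D 42 - -9 = 7 \cdot 42 - -9 = 294 + 9 = 303$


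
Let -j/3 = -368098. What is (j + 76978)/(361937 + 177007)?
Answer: 147659/67368 ≈ 2.1918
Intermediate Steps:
j = 1104294 (j = -3*(-368098) = 1104294)
(j + 76978)/(361937 + 177007) = (1104294 + 76978)/(361937 + 177007) = 1181272/538944 = 1181272*(1/538944) = 147659/67368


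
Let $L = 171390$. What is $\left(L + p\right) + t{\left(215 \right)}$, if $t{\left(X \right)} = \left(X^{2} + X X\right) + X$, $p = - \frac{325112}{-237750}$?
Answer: $\frac{31389700681}{118875} \approx 2.6406 \cdot 10^{5}$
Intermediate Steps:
$p = \frac{162556}{118875}$ ($p = \left(-325112\right) \left(- \frac{1}{237750}\right) = \frac{162556}{118875} \approx 1.3675$)
$t{\left(X \right)} = X + 2 X^{2}$ ($t{\left(X \right)} = \left(X^{2} + X^{2}\right) + X = 2 X^{2} + X = X + 2 X^{2}$)
$\left(L + p\right) + t{\left(215 \right)} = \left(171390 + \frac{162556}{118875}\right) + 215 \left(1 + 2 \cdot 215\right) = \frac{20374148806}{118875} + 215 \left(1 + 430\right) = \frac{20374148806}{118875} + 215 \cdot 431 = \frac{20374148806}{118875} + 92665 = \frac{31389700681}{118875}$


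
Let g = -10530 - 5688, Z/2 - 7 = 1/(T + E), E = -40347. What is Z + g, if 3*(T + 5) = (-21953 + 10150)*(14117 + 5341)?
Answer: -620569530221/38297305 ≈ -16204.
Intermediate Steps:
T = -76554263 (T = -5 + ((-21953 + 10150)*(14117 + 5341))/3 = -5 + (-11803*19458)/3 = -5 + (⅓)*(-229662774) = -5 - 76554258 = -76554263)
Z = 536162269/38297305 (Z = 14 + 2/(-76554263 - 40347) = 14 + 2/(-76594610) = 14 + 2*(-1/76594610) = 14 - 1/38297305 = 536162269/38297305 ≈ 14.000)
g = -16218
Z + g = 536162269/38297305 - 16218 = -620569530221/38297305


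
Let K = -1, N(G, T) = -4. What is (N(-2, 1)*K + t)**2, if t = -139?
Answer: 18225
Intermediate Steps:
(N(-2, 1)*K + t)**2 = (-4*(-1) - 139)**2 = (4 - 139)**2 = (-135)**2 = 18225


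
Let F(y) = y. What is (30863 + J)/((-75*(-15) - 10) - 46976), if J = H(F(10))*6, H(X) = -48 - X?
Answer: -30515/45861 ≈ -0.66538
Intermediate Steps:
J = -348 (J = (-48 - 1*10)*6 = (-48 - 10)*6 = -58*6 = -348)
(30863 + J)/((-75*(-15) - 10) - 46976) = (30863 - 348)/((-75*(-15) - 10) - 46976) = 30515/((1125 - 10) - 46976) = 30515/(1115 - 46976) = 30515/(-45861) = 30515*(-1/45861) = -30515/45861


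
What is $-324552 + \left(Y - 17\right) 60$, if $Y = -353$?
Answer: $-346752$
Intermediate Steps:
$-324552 + \left(Y - 17\right) 60 = -324552 + \left(-353 - 17\right) 60 = -324552 - 22200 = -346752$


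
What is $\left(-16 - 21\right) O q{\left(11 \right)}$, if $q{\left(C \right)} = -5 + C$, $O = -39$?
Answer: $8658$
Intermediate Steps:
$\left(-16 - 21\right) O q{\left(11 \right)} = \left(-16 - 21\right) \left(-39\right) \left(-5 + 11\right) = \left(-16 - 21\right) \left(-39\right) 6 = \left(-37\right) \left(-39\right) 6 = 1443 \cdot 6 = 8658$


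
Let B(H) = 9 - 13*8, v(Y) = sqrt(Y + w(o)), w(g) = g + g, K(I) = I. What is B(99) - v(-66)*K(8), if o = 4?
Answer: -95 - 8*I*sqrt(58) ≈ -95.0 - 60.926*I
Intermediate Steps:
w(g) = 2*g
v(Y) = sqrt(8 + Y) (v(Y) = sqrt(Y + 2*4) = sqrt(Y + 8) = sqrt(8 + Y))
B(H) = -95 (B(H) = 9 - 104 = -95)
B(99) - v(-66)*K(8) = -95 - sqrt(8 - 66)*8 = -95 - sqrt(-58)*8 = -95 - I*sqrt(58)*8 = -95 - 8*I*sqrt(58)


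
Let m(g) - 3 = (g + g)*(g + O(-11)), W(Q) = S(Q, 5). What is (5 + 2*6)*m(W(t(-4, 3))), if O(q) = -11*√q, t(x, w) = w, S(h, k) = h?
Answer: 357 - 1122*I*√11 ≈ 357.0 - 3721.3*I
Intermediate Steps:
W(Q) = Q
m(g) = 3 + 2*g*(g - 11*I*√11) (m(g) = 3 + (g + g)*(g - 11*I*√11) = 3 + (2*g)*(g - 11*I*√11) = 3 + 2*g*(g - 11*I*√11))
(5 + 2*6)*m(W(t(-4, 3))) = (5 + 2*6)*(3 + 2*3² - 22*I*3*√11) = (5 + 12)*(3 + 2*9 - 66*I*√11) = 17*(3 + 18 - 66*I*√11) = 17*(21 - 66*I*√11) = 357 - 1122*I*√11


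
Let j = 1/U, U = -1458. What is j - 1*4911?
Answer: -7160239/1458 ≈ -4911.0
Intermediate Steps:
j = -1/1458 (j = 1/(-1458) = -1/1458 ≈ -0.00068587)
j - 1*4911 = -1/1458 - 1*4911 = -1/1458 - 4911 = -7160239/1458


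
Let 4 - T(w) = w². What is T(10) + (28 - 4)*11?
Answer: 168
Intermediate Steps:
T(w) = 4 - w²
T(10) + (28 - 4)*11 = (4 - 1*10²) + (28 - 4)*11 = (4 - 1*100) + 24*11 = (4 - 100) + 264 = -96 + 264 = 168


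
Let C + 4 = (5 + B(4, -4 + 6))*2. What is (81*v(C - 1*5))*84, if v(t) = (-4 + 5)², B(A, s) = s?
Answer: 6804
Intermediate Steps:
C = 10 (C = -4 + (5 + (-4 + 6))*2 = -4 + (5 + 2)*2 = -4 + 7*2 = -4 + 14 = 10)
v(t) = 1 (v(t) = 1² = 1)
(81*v(C - 1*5))*84 = (81*1)*84 = 81*84 = 6804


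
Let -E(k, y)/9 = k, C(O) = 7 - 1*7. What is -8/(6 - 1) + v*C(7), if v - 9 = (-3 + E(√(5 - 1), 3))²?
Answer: -8/5 ≈ -1.6000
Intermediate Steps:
C(O) = 0 (C(O) = 7 - 7 = 0)
E(k, y) = -9*k
v = 450 (v = 9 + (-3 - 9*√(5 - 1))² = 9 + (-3 - 9*√4)² = 9 + (-3 - 9*2)² = 9 + (-3 - 18)² = 9 + (-21)² = 9 + 441 = 450)
-8/(6 - 1) + v*C(7) = -8/(6 - 1) + 450*0 = -8/5 + 0 = -8/5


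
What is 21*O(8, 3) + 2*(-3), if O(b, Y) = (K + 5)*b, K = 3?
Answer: 1338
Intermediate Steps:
O(b, Y) = 8*b (O(b, Y) = (3 + 5)*b = 8*b)
21*O(8, 3) + 2*(-3) = 21*(8*8) + 2*(-3) = 21*64 - 6 = 1344 - 6 = 1338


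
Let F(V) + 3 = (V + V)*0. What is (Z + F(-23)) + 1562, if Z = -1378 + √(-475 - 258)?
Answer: 181 + I*√733 ≈ 181.0 + 27.074*I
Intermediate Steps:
F(V) = -3 (F(V) = -3 + (V + V)*0 = -3 + (2*V)*0 = -3 + 0 = -3)
Z = -1378 + I*√733 (Z = -1378 + √(-733) = -1378 + I*√733 ≈ -1378.0 + 27.074*I)
(Z + F(-23)) + 1562 = ((-1378 + I*√733) - 3) + 1562 = (-1381 + I*√733) + 1562 = 181 + I*√733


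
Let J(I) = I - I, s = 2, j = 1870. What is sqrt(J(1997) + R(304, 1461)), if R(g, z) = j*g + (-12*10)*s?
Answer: 4*sqrt(35515) ≈ 753.82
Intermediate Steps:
J(I) = 0
R(g, z) = -240 + 1870*g (R(g, z) = 1870*g - 12*10*2 = 1870*g - 120*2 = 1870*g - 240 = -240 + 1870*g)
sqrt(J(1997) + R(304, 1461)) = sqrt(0 + (-240 + 1870*304)) = sqrt(0 + (-240 + 568480)) = sqrt(0 + 568240) = sqrt(568240) = 4*sqrt(35515)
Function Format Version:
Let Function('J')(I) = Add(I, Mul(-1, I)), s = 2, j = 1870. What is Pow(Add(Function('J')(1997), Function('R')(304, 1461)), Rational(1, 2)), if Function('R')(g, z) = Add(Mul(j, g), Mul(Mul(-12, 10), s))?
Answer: Mul(4, Pow(35515, Rational(1, 2))) ≈ 753.82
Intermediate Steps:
Function('J')(I) = 0
Function('R')(g, z) = Add(-240, Mul(1870, g)) (Function('R')(g, z) = Add(Mul(1870, g), Mul(Mul(-12, 10), 2)) = Add(Mul(1870, g), Mul(-120, 2)) = Add(Mul(1870, g), -240) = Add(-240, Mul(1870, g)))
Pow(Add(Function('J')(1997), Function('R')(304, 1461)), Rational(1, 2)) = Pow(Add(0, Add(-240, Mul(1870, 304))), Rational(1, 2)) = Pow(Add(0, Add(-240, 568480)), Rational(1, 2)) = Pow(Add(0, 568240), Rational(1, 2)) = Pow(568240, Rational(1, 2)) = Mul(4, Pow(35515, Rational(1, 2)))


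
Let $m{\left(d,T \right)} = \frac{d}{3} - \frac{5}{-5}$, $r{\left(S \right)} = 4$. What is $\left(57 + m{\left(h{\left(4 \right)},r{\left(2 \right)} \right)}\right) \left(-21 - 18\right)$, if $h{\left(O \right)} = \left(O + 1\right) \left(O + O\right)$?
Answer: $-2782$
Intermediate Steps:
$h{\left(O \right)} = 2 O \left(1 + O\right)$ ($h{\left(O \right)} = \left(1 + O\right) 2 O = 2 O \left(1 + O\right)$)
$m{\left(d,T \right)} = 1 + \frac{d}{3}$ ($m{\left(d,T \right)} = d \frac{1}{3} - -1 = \frac{d}{3} + 1 = 1 + \frac{d}{3}$)
$\left(57 + m{\left(h{\left(4 \right)},r{\left(2 \right)} \right)}\right) \left(-21 - 18\right) = \left(57 + \left(1 + \frac{2 \cdot 4 \left(1 + 4\right)}{3}\right)\right) \left(-21 - 18\right) = \left(57 + \left(1 + \frac{2 \cdot 4 \cdot 5}{3}\right)\right) \left(-21 - 18\right) = \left(57 + \left(1 + \frac{1}{3} \cdot 40\right)\right) \left(-39\right) = \left(57 + \left(1 + \frac{40}{3}\right)\right) \left(-39\right) = \left(57 + \frac{43}{3}\right) \left(-39\right) = \frac{214}{3} \left(-39\right) = -2782$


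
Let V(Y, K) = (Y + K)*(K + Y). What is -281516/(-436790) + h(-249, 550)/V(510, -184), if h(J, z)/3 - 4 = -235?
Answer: 14807849473/23210147020 ≈ 0.63799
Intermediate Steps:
V(Y, K) = (K + Y)² (V(Y, K) = (K + Y)*(K + Y) = (K + Y)²)
h(J, z) = -693 (h(J, z) = 12 + 3*(-235) = 12 - 705 = -693)
-281516/(-436790) + h(-249, 550)/V(510, -184) = -281516/(-436790) - 693/(-184 + 510)² = -281516*(-1/436790) - 693/(326²) = 140758/218395 - 693/106276 = 14807849473/23210147020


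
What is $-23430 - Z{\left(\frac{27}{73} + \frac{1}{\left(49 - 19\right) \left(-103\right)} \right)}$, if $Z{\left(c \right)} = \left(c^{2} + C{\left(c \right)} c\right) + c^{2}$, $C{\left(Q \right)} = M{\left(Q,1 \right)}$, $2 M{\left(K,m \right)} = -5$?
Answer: $- \frac{1192128047089673}{50881824900} \approx -23429.0$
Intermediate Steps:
$M{\left(K,m \right)} = - \frac{5}{2}$ ($M{\left(K,m \right)} = \frac{1}{2} \left(-5\right) = - \frac{5}{2}$)
$C{\left(Q \right)} = - \frac{5}{2}$
$Z{\left(c \right)} = 2 c^{2} - \frac{5 c}{2}$ ($Z{\left(c \right)} = \left(c^{2} - \frac{5 c}{2}\right) + c^{2} = 2 c^{2} - \frac{5 c}{2}$)
$-23430 - Z{\left(\frac{27}{73} + \frac{1}{\left(49 - 19\right) \left(-103\right)} \right)} = -23430 - \frac{\left(\frac{27}{73} + \frac{1}{\left(49 - 19\right) \left(-103\right)}\right) \left(-5 + 4 \left(\frac{27}{73} + \frac{1}{\left(49 - 19\right) \left(-103\right)}\right)\right)}{2} = -23430 - \frac{\left(27 \cdot \frac{1}{73} + \frac{1}{30} \left(- \frac{1}{103}\right)\right) \left(-5 + 4 \left(27 \cdot \frac{1}{73} + \frac{1}{30} \left(- \frac{1}{103}\right)\right)\right)}{2} = -23430 - \frac{\left(\frac{27}{73} + \frac{1}{30} \left(- \frac{1}{103}\right)\right) \left(-5 + 4 \left(\frac{27}{73} + \frac{1}{30} \left(- \frac{1}{103}\right)\right)\right)}{2} = -23430 - \frac{\left(\frac{27}{73} - \frac{1}{3090}\right) \left(-5 + 4 \left(\frac{27}{73} - \frac{1}{3090}\right)\right)}{2} = -23430 - \frac{1}{2} \cdot \frac{83357}{225570} \left(-5 + 4 \cdot \frac{83357}{225570}\right) = -23430 - \frac{1}{2} \cdot \frac{83357}{225570} \left(-5 + \frac{166714}{112785}\right) = -23430 - \frac{1}{2} \cdot \frac{83357}{225570} \left(- \frac{397211}{112785}\right) = -23430 - - \frac{33110317327}{50881824900} = -23430 + \frac{33110317327}{50881824900} = - \frac{1192128047089673}{50881824900}$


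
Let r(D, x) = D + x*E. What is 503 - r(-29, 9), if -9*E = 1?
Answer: 533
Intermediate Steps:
E = -⅑ (E = -⅑*1 = -⅑ ≈ -0.11111)
r(D, x) = D - x/9 (r(D, x) = D + x*(-⅑) = D - x/9)
503 - r(-29, 9) = 503 - (-29 - ⅑*9) = 503 - (-29 - 1) = 503 - 1*(-30) = 503 + 30 = 533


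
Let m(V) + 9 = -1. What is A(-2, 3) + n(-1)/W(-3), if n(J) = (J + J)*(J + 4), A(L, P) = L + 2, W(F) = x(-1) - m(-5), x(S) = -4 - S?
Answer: -6/7 ≈ -0.85714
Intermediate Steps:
m(V) = -10 (m(V) = -9 - 1 = -10)
W(F) = 7 (W(F) = (-4 - 1*(-1)) - 1*(-10) = (-4 + 1) + 10 = -3 + 10 = 7)
A(L, P) = 2 + L
n(J) = 2*J*(4 + J) (n(J) = (2*J)*(4 + J) = 2*J*(4 + J))
A(-2, 3) + n(-1)/W(-3) = (2 - 2) + (2*(-1)*(4 - 1))/7 = 0 + (2*(-1)*3)/7 = 0 + (⅐)*(-6) = 0 - 6/7 = -6/7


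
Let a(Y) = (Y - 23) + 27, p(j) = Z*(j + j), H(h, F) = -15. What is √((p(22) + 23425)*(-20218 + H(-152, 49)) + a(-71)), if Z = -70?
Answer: 6*I*√11434457 ≈ 20289.0*I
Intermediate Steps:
p(j) = -140*j (p(j) = -70*(j + j) = -140*j)
a(Y) = 4 + Y (a(Y) = (-23 + Y) + 27 = 4 + Y)
√((p(22) + 23425)*(-20218 + H(-152, 49)) + a(-71)) = √((-140*22 + 23425)*(-20218 - 15) + (4 - 71)) = √((-3080 + 23425)*(-20233) - 67) = √(20345*(-20233) - 67) = √(-411640385 - 67) = √(-411640452) = 6*I*√11434457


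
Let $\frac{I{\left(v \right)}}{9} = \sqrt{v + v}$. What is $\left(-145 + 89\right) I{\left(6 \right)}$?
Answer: $- 1008 \sqrt{3} \approx -1745.9$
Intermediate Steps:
$I{\left(v \right)} = 9 \sqrt{2} \sqrt{v}$ ($I{\left(v \right)} = 9 \sqrt{v + v} = 9 \sqrt{2 v} = 9 \sqrt{2} \sqrt{v}$)
$\left(-145 + 89\right) I{\left(6 \right)} = \left(-145 + 89\right) 9 \sqrt{2} \sqrt{6} = - 56 \cdot 18 \sqrt{3} = - 1008 \sqrt{3}$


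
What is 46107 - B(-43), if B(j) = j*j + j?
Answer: 44301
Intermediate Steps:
B(j) = j + j² (B(j) = j² + j = j + j²)
46107 - B(-43) = 46107 - (-43)*(1 - 43) = 46107 - (-43)*(-42) = 46107 - 1*1806 = 46107 - 1806 = 44301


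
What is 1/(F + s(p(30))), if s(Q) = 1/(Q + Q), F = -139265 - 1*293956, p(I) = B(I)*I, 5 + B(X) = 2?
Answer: -180/77979781 ≈ -2.3083e-6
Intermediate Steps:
B(X) = -3 (B(X) = -5 + 2 = -3)
p(I) = -3*I
F = -433221 (F = -139265 - 293956 = -433221)
s(Q) = 1/(2*Q)
1/(F + s(p(30))) = 1/(-433221 + 1/(2*((-3*30)))) = 1/(-433221 + (½)/(-90)) = 1/(-433221 + (½)*(-1/90)) = 1/(-433221 - 1/180) = 1/(-77979781/180) = -180/77979781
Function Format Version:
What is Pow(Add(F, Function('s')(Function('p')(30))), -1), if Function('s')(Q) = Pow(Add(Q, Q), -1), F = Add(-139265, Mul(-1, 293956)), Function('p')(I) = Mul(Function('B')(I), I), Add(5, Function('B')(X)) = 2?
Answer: Rational(-180, 77979781) ≈ -2.3083e-6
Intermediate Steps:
Function('B')(X) = -3 (Function('B')(X) = Add(-5, 2) = -3)
Function('p')(I) = Mul(-3, I)
F = -433221 (F = Add(-139265, -293956) = -433221)
Function('s')(Q) = Mul(Rational(1, 2), Pow(Q, -1)) (Function('s')(Q) = Pow(Mul(2, Q), -1) = Mul(Rational(1, 2), Pow(Q, -1)))
Pow(Add(F, Function('s')(Function('p')(30))), -1) = Pow(Add(-433221, Mul(Rational(1, 2), Pow(Mul(-3, 30), -1))), -1) = Pow(Add(-433221, Mul(Rational(1, 2), Pow(-90, -1))), -1) = Pow(Add(-433221, Mul(Rational(1, 2), Rational(-1, 90))), -1) = Pow(Add(-433221, Rational(-1, 180)), -1) = Pow(Rational(-77979781, 180), -1) = Rational(-180, 77979781)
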